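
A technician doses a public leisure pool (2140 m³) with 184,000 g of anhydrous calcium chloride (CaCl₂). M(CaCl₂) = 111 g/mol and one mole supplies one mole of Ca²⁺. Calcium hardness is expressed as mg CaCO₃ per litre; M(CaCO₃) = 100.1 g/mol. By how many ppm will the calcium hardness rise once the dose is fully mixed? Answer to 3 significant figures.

77.5 ppm

Volume: 2140 m³ = 2,140,000 L.
Moles of Ca²⁺: 184,000 g ÷ 111 g/mol = 1658 mol.
As CaCO₃: 1658 mol × 100.1 g/mol = 165,900 g.
Rise: 165,900 g / 2,140,000 L × 1000 = 77.54 mg/L.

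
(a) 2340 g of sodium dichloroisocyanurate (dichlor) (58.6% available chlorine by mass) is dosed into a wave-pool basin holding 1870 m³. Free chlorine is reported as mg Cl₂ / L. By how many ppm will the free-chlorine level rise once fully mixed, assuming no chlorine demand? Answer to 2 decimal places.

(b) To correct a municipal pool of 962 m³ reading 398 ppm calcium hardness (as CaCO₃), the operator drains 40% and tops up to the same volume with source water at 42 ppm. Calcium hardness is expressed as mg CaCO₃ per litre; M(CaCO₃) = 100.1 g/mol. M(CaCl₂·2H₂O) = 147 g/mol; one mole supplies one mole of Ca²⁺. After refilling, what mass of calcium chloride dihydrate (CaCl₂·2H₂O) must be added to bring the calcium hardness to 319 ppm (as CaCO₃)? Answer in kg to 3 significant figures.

(a) 0.73 ppm; (b) 89.6 kg

(a) Volume: 1870 m³ = 1,870,000 L.
(a) Available chlorine delivered: 2340 g × 0.586 = 1371 g as Cl₂.
(a) Concentration rise: 1371 g / 1,870,000 L = 0.7333 mg/L = 0.73 ppm.

(b) Volume: 962 m³ = 962,000 L.
(b) After draining 40% and refilling: 398 × 0.60 + 42 × 0.40 = 255.6 ppm.
(b) Deficit to target: 319 − 255.6 = 63.4 mg/L.
(b) As CaCO₃: 63.4 mg/L × 962,000 L = 60,990 g; ÷ 100.1 = 609.3 mol Ca²⁺.
(b) Mass: 609.3 × 147 = 89,570 g.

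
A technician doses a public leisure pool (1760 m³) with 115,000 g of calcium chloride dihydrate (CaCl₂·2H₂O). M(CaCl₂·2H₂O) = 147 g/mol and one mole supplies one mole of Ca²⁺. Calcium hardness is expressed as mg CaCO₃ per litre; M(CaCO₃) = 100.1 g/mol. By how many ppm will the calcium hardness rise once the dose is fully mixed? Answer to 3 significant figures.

Volume: 1760 m³ = 1,760,000 L.
Moles of Ca²⁺: 115,000 g ÷ 147 g/mol = 782.3 mol.
As CaCO₃: 782.3 mol × 100.1 g/mol = 78,310 g.
Rise: 78,310 g / 1,760,000 L × 1000 = 44.49 mg/L.

44.5 ppm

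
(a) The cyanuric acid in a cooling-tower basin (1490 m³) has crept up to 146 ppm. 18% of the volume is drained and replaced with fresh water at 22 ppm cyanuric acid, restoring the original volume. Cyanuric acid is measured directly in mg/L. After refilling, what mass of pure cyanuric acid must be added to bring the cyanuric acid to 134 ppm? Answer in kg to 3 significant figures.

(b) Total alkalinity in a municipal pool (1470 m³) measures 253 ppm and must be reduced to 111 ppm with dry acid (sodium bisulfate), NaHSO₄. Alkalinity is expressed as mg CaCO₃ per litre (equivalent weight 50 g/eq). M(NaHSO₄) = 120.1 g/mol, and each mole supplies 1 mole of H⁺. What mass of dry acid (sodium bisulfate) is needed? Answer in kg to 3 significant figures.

(a) 15.4 kg; (b) 501 kg

(a) Volume: 1490 m³ = 1,490,000 L.
(a) After draining 18% and refilling: 146 × 0.82 + 22 × 0.18 = 123.68 ppm.
(a) Deficit to target: 134 − 123.68 = 10.32 mg/L.
(a) Mass: 10.32 mg/L × 1,490,000 L = 15,380 g cyanuric acid.

(b) Volume: 1470 m³ = 1,470,000 L.
(b) Alkalinity to neutralize: (253 − 111) = 142 mg/L as CaCO₃ × 1,470,000 L = 208,700 g as CaCO₃.
(b) Equivalents of H⁺ required: 208,700 ÷ 50 g/eq = 4175 eq = 4175 mol NaHSO₄.
(b) Mass of NaHSO₄: 4175 × 120.1 = 501,400 g.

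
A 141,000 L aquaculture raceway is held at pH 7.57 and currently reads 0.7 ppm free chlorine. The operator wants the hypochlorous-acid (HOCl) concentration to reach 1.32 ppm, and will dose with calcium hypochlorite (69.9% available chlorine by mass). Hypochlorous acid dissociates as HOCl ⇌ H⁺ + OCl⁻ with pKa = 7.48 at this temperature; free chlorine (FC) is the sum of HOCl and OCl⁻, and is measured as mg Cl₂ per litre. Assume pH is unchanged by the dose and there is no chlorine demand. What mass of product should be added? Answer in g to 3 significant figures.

[OCl⁻]/[HOCl] = 10^(pH − pKa) = 10^(7.57 − 7.48) = 1.23; fraction as HOCl = 1/(1 + 1.23) = 0.4484.
Free chlorine required for 1.32 ppm HOCl: 1.32 / 0.4484 = 2.944 ppm.
FC to add: 2.944 − 0.7 = 2.244 mg/L as Cl₂.
Cl₂ equivalent: 2.244 mg/L × 141,000 L = 316.4 g.
Product at 69.9% available Cl: 316.4 / 0.699 = 452.6 g.

453 g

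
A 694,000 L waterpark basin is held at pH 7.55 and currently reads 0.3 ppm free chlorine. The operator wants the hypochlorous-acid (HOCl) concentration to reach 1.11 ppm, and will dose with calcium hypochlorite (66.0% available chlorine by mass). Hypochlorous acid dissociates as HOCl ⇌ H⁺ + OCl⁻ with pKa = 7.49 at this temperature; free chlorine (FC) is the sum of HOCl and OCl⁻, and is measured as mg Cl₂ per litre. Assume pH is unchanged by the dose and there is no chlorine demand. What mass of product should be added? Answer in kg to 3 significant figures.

2.19 kg

[OCl⁻]/[HOCl] = 10^(pH − pKa) = 10^(7.55 − 7.49) = 1.148; fraction as HOCl = 1/(1 + 1.148) = 0.4655.
Free chlorine required for 1.11 ppm HOCl: 1.11 / 0.4655 = 2.384 ppm.
FC to add: 2.384 − 0.3 = 2.084 mg/L as Cl₂.
Cl₂ equivalent: 2.084 mg/L × 694,000 L = 1447 g.
Product at 66.0% available Cl: 1447 / 0.66 = 2192 g.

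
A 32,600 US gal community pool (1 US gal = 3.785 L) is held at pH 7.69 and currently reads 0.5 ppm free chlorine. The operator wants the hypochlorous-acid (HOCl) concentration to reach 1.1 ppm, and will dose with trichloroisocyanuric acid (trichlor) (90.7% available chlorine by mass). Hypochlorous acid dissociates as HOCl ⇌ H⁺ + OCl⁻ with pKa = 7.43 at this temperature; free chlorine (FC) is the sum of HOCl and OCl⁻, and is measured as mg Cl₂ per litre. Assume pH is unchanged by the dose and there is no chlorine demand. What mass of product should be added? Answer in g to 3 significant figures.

354 g

Volume: 32,600 US gal × 3.785 L/gal = 123,391 L.
[OCl⁻]/[HOCl] = 10^(pH − pKa) = 10^(7.69 − 7.43) = 1.82; fraction as HOCl = 1/(1 + 1.82) = 0.3546.
Free chlorine required for 1.1 ppm HOCl: 1.1 / 0.3546 = 3.102 ppm.
FC to add: 3.102 − 0.5 = 2.602 mg/L as Cl₂.
Cl₂ equivalent: 2.602 mg/L × 123,391 L = 321 g.
Product at 90.7% available Cl: 321 / 0.907 = 353.9 g.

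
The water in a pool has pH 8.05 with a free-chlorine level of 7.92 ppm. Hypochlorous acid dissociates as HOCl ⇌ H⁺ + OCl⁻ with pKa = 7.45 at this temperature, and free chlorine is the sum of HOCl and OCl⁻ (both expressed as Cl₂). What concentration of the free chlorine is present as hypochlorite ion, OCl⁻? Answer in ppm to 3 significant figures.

6.33 ppm

[OCl⁻]/[HOCl] = 10^(pH − pKa) = 10^(8.05 − 7.45) = 10^0.60 = 3.981.
Fraction as HOCl = 1 / (1 + 3.981) = 0.2008.
OCl⁻ = (1 − 0.2008) × 7.92 ppm = 6.33 ppm.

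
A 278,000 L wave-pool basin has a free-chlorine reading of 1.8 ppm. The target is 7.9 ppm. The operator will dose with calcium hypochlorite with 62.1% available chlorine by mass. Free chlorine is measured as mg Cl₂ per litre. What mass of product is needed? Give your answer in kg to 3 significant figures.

Chlorine deficit: 7.9 − 1.8 = 6.1 ppm = 6.1 mg/L as Cl₂.
Cl₂ equivalent needed: 6.1 mg/L × 278,000 L = 1,696,000 mg = 1696 g.
Product at 62.1% available chlorine: 1696 / 0.621 = 2731 g.

2.73 kg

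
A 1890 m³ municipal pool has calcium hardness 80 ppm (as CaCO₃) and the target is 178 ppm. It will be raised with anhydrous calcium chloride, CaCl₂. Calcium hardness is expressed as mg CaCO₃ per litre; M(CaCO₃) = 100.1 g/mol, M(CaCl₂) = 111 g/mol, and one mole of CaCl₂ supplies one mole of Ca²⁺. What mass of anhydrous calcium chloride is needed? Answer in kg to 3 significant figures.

Volume: 1890 m³ = 1,890,000 L.
Hardness to add: (178 − 80) = 98 mg/L as CaCO₃ × 1,890,000 L = 185,200 g as CaCO₃.
Moles of Ca²⁺ (1 mol Ca²⁺ ≡ 1 mol CaCO₃): 185,200 / 100.1 g/mol = 1850 mol.
Mass of CaCl₂: 1850 × 111 = 205,400 g.

205 kg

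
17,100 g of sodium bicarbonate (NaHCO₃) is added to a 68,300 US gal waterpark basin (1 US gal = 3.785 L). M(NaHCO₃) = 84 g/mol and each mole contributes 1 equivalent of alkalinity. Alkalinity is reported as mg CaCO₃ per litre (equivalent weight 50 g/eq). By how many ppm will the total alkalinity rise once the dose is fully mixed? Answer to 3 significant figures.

Volume: 68,300 US gal × 3.785 L/gal = 258,516 L.
Moles of NaHCO₃: 17,100 g ÷ 84 g/mol = 203.6 mol → 203.6 eq of alkalinity.
As CaCO₃: 203.6 eq × 50 g/eq = 10,180 g.
Rise: 10,180 g / 258,516 L × 1000 = 39.37 mg/L.

39.4 ppm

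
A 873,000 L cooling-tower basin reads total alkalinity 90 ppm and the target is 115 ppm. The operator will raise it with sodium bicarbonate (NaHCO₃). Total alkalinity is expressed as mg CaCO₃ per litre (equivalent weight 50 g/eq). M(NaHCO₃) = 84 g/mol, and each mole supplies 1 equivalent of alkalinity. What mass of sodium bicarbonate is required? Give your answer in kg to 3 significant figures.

Alkalinity to add: (115 − 90) = 25 mg/L as CaCO₃ × 873,000 L = 21,820 g as CaCO₃.
Equivalents: 21,820 g ÷ 50 g/eq = 436.5 eq.
NaHCO₃ supplies 1 eq per mole → 436.5 mol.
Mass: 436.5 mol × 84 g/mol = 36,670 g.

36.7 kg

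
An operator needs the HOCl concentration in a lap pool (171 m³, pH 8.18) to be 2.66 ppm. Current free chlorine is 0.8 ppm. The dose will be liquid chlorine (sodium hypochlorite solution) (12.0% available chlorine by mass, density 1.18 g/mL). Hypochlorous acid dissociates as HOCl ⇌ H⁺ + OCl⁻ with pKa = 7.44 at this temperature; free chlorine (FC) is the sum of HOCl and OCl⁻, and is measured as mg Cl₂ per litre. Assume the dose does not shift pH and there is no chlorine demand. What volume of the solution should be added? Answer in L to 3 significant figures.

Volume: 171 m³ = 171,000 L.
[OCl⁻]/[HOCl] = 10^(pH − pKa) = 10^(8.18 − 7.44) = 5.495; fraction as HOCl = 1/(1 + 5.495) = 0.154.
Free chlorine required for 2.66 ppm HOCl: 2.66 / 0.154 = 17.28 ppm.
FC to add: 17.28 − 0.8 = 16.48 mg/L as Cl₂.
Cl₂ equivalent: 16.48 mg/L × 171,000 L = 2818 g.
Product at 12.0% available Cl: 2818 / 0.12 = 23,480 g.
Volume: 23,480 g ÷ 1.18 g/mL = 19,900 mL.

19.9 L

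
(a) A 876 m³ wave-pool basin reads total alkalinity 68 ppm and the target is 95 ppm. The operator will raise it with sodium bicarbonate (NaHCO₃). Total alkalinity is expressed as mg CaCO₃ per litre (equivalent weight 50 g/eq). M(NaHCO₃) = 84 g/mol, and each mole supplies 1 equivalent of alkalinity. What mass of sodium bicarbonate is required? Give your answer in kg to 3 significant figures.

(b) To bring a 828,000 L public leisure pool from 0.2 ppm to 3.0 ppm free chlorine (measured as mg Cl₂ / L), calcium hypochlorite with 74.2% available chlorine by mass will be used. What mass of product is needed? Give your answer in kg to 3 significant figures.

(a) 39.7 kg; (b) 3.12 kg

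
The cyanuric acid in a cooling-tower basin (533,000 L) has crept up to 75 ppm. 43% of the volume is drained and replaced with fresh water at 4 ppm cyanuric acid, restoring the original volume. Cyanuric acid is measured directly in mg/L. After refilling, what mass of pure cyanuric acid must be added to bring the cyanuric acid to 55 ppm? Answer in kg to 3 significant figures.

After draining 43% and refilling: 75 × 0.57 + 4 × 0.43 = 44.47 ppm.
Deficit to target: 55 − 44.47 = 10.53 mg/L.
Mass: 10.53 mg/L × 533,000 L = 5612 g cyanuric acid.

5.61 kg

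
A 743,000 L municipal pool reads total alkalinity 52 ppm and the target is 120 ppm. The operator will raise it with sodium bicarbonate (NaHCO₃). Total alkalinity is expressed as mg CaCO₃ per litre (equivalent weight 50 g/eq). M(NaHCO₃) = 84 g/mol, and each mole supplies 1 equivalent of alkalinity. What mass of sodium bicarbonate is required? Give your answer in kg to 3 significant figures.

84.9 kg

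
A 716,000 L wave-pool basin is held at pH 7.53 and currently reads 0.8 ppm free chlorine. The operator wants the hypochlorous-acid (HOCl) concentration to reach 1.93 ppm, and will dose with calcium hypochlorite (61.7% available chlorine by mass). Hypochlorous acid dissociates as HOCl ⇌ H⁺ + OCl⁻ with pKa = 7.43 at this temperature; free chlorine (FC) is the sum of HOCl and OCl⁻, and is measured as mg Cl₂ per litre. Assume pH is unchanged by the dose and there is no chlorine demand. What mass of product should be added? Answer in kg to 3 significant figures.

4.13 kg

[OCl⁻]/[HOCl] = 10^(pH − pKa) = 10^(7.53 − 7.43) = 1.259; fraction as HOCl = 1/(1 + 1.259) = 0.4427.
Free chlorine required for 1.93 ppm HOCl: 1.93 / 0.4427 = 4.36 ppm.
FC to add: 4.36 − 0.8 = 3.56 mg/L as Cl₂.
Cl₂ equivalent: 3.56 mg/L × 716,000 L = 2549 g.
Product at 61.7% available Cl: 2549 / 0.617 = 4131 g.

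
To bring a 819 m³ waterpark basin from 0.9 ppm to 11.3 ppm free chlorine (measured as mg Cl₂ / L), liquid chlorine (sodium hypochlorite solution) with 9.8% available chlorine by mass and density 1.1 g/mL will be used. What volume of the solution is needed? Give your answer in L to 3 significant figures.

79.0 L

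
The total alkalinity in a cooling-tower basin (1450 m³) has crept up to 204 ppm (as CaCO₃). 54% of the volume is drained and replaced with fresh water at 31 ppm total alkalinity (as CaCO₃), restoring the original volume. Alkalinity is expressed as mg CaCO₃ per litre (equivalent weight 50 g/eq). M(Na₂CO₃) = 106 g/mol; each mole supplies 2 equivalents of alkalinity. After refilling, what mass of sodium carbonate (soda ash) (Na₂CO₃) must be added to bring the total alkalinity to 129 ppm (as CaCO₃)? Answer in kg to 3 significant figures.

28.3 kg

Volume: 1450 m³ = 1,450,000 L.
After draining 54% and refilling: 204 × 0.46 + 31 × 0.54 = 110.58 ppm.
Deficit to target: 129 − 110.58 = 18.42 mg/L.
As CaCO₃: 18.42 mg/L × 1,450,000 L = 26,710 g; ÷ 50 g/eq ÷ 2 = 267.1 mol Na₂CO₃.
Mass: 267.1 × 106 = 28,310 g.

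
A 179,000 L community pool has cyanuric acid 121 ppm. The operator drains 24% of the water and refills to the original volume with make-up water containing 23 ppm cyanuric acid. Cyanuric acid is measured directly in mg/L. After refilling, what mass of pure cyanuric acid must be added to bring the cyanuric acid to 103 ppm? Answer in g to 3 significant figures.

988 g

After draining 24% and refilling: 121 × 0.76 + 23 × 0.24 = 97.48 ppm.
Deficit to target: 103 − 97.48 = 5.52 mg/L.
Mass: 5.52 mg/L × 179,000 L = 988.1 g cyanuric acid.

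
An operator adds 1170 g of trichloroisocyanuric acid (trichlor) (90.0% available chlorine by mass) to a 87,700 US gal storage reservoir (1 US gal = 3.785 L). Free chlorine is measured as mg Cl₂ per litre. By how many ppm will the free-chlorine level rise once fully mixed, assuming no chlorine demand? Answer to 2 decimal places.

Volume: 87,700 US gal × 3.785 L/gal = 331,944 L.
Available chlorine delivered: 1170 g × 0.9 = 1053 g as Cl₂.
Concentration rise: 1053 g / 331,944 L = 3.172 mg/L = 3.17 ppm.

3.17 ppm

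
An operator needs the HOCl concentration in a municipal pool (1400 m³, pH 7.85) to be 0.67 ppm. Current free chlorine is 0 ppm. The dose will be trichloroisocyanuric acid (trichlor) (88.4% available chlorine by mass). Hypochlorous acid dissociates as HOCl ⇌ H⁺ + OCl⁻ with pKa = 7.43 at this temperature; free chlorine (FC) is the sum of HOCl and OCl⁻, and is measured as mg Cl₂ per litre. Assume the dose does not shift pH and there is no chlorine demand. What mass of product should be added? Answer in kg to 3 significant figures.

Volume: 1400 m³ = 1,400,000 L.
[OCl⁻]/[HOCl] = 10^(pH − pKa) = 10^(7.85 − 7.43) = 2.63; fraction as HOCl = 1/(1 + 2.63) = 0.2755.
Free chlorine required for 0.67 ppm HOCl: 0.67 / 0.2755 = 2.432 ppm.
FC to add: 2.432 − 0 = 2.432 mg/L as Cl₂.
Cl₂ equivalent: 2.432 mg/L × 1,400,000 L = 3405 g.
Product at 88.4% available Cl: 3405 / 0.884 = 3852 g.

3.85 kg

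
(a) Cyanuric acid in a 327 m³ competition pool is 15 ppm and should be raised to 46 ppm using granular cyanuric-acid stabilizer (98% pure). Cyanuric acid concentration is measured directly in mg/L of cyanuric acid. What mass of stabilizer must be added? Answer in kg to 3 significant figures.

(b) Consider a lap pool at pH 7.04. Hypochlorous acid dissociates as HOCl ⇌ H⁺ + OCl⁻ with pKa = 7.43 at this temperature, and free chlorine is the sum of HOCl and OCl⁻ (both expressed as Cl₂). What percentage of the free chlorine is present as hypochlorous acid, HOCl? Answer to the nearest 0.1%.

(a) 10.3 kg; (b) 71.1%

(a) Volume: 327 m³ = 327,000 L.
(a) CYA to add: (46 − 15) = 31 mg/L × 327,000 L = 10,140 g cyanuric acid.
(a) At 98% purity: 10,140 / 0.98 = 10,340 g product.

(b) [OCl⁻]/[HOCl] = 10^(pH − pKa) = 10^(7.04 − 7.43) = 10^-0.39 = 0.4074.
(b) Fraction as HOCl = 1 / (1 + 0.4074) = 0.7105.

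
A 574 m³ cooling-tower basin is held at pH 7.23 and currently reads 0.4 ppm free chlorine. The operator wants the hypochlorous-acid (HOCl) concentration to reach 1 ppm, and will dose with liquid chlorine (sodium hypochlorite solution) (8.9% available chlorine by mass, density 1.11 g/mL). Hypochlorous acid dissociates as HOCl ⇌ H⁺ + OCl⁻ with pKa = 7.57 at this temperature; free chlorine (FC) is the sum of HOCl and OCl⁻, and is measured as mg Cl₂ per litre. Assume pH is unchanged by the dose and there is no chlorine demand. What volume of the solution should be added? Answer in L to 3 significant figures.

Volume: 574 m³ = 574,000 L.
[OCl⁻]/[HOCl] = 10^(pH − pKa) = 10^(7.23 − 7.57) = 0.4571; fraction as HOCl = 1/(1 + 0.4571) = 0.6863.
Free chlorine required for 1 ppm HOCl: 1 / 0.6863 = 1.457 ppm.
FC to add: 1.457 − 0.4 = 1.057 mg/L as Cl₂.
Cl₂ equivalent: 1.057 mg/L × 574,000 L = 606.8 g.
Product at 8.9% available Cl: 606.8 / 0.089 = 6818 g.
Volume: 6818 g ÷ 1.11 g/mL = 6142 mL.

6.14 L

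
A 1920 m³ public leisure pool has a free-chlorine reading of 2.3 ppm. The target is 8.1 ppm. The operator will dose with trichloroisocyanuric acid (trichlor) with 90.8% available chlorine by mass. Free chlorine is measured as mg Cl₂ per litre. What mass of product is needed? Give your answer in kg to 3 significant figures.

Volume: 1920 m³ = 1,920,000 L.
Chlorine deficit: 8.1 − 2.3 = 5.8 ppm = 5.8 mg/L as Cl₂.
Cl₂ equivalent needed: 5.8 mg/L × 1,920,000 L = 11,140,000 mg = 11,140 g.
Product at 90.8% available chlorine: 11,140 / 0.908 = 12,260 g.

12.3 kg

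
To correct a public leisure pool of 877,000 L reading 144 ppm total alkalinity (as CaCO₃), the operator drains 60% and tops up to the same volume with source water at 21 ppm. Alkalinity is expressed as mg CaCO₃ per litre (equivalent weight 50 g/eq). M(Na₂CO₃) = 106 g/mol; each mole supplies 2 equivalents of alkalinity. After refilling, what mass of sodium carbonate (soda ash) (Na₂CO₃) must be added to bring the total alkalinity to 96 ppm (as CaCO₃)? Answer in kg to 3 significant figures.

After draining 60% and refilling: 144 × 0.40 + 21 × 0.60 = 70.2 ppm.
Deficit to target: 96 − 70.2 = 25.8 mg/L.
As CaCO₃: 25.8 mg/L × 877,000 L = 22,630 g; ÷ 50 g/eq ÷ 2 = 226.3 mol Na₂CO₃.
Mass: 226.3 × 106 = 23,980 g.

24.0 kg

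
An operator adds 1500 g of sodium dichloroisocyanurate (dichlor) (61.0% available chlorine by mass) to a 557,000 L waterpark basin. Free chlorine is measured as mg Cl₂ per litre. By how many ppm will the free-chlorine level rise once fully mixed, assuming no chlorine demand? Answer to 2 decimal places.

Available chlorine delivered: 1500 g × 0.61 = 915 g as Cl₂.
Concentration rise: 915 g / 557,000 L = 1.643 mg/L = 1.64 ppm.

1.64 ppm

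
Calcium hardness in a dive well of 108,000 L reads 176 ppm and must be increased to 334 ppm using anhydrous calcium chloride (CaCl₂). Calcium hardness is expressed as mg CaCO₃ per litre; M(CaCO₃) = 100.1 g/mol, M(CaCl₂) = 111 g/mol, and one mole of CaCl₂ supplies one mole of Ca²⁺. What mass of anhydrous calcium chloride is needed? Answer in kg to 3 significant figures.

18.9 kg

Hardness to add: (334 − 176) = 158 mg/L as CaCO₃ × 108,000 L = 17,060 g as CaCO₃.
Moles of Ca²⁺ (1 mol Ca²⁺ ≡ 1 mol CaCO₃): 17,060 / 100.1 g/mol = 170.5 mol.
Mass of CaCl₂: 170.5 × 111 = 18,920 g.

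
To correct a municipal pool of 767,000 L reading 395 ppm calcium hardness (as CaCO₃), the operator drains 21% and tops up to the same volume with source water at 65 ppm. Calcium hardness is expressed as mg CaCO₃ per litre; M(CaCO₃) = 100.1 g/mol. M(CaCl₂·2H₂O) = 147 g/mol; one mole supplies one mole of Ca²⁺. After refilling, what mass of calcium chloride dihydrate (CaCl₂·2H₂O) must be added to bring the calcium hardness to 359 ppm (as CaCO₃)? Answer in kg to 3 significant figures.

37.5 kg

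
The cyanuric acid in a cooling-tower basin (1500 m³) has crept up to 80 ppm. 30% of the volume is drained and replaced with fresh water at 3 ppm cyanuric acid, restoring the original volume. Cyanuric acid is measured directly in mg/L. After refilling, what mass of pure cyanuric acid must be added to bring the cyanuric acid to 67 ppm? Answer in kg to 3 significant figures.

Volume: 1500 m³ = 1,500,000 L.
After draining 30% and refilling: 80 × 0.70 + 3 × 0.30 = 56.9 ppm.
Deficit to target: 67 − 56.9 = 10.1 mg/L.
Mass: 10.1 mg/L × 1,500,000 L = 15,150 g cyanuric acid.

15.2 kg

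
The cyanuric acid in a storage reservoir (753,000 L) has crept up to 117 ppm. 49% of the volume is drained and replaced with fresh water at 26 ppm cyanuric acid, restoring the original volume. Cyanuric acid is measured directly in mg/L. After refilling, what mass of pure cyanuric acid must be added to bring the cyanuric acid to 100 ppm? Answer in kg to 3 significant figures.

After draining 49% and refilling: 117 × 0.51 + 26 × 0.49 = 72.41 ppm.
Deficit to target: 100 − 72.41 = 27.59 mg/L.
Mass: 27.59 mg/L × 753,000 L = 20,780 g cyanuric acid.

20.8 kg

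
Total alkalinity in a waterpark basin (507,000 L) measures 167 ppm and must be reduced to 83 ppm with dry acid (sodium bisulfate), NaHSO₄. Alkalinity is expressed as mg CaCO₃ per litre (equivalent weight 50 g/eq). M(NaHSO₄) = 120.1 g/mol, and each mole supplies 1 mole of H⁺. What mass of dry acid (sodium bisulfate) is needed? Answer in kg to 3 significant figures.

102 kg

Alkalinity to neutralize: (167 − 83) = 84 mg/L as CaCO₃ × 507,000 L = 42,590 g as CaCO₃.
Equivalents of H⁺ required: 42,590 ÷ 50 g/eq = 851.8 eq = 851.8 mol NaHSO₄.
Mass of NaHSO₄: 851.8 × 120.1 = 102,300 g.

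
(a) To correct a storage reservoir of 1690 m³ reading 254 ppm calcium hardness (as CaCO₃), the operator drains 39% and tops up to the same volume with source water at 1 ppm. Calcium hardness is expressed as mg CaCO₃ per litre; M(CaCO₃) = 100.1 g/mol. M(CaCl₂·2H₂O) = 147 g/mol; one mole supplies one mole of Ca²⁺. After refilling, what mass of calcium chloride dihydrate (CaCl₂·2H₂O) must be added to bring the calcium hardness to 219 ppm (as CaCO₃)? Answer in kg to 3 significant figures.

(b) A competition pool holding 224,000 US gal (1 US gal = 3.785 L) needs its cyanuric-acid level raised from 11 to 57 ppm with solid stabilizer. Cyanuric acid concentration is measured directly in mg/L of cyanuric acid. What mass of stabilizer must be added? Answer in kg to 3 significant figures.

(a) Volume: 1690 m³ = 1,690,000 L.
(a) After draining 39% and refilling: 254 × 0.61 + 1 × 0.39 = 155.33 ppm.
(a) Deficit to target: 219 − 155.33 = 63.67 mg/L.
(a) As CaCO₃: 63.67 mg/L × 1,690,000 L = 107,600 g; ÷ 100.1 = 1075 mol Ca²⁺.
(a) Mass: 1075 × 147 = 158,000 g.

(b) Volume: 224,000 US gal × 3.785 L/gal = 847,840 L.
(b) CYA to add: (57 − 11) = 46 mg/L × 847,840 L = 39,000 g cyanuric acid.

(a) 158 kg; (b) 39.0 kg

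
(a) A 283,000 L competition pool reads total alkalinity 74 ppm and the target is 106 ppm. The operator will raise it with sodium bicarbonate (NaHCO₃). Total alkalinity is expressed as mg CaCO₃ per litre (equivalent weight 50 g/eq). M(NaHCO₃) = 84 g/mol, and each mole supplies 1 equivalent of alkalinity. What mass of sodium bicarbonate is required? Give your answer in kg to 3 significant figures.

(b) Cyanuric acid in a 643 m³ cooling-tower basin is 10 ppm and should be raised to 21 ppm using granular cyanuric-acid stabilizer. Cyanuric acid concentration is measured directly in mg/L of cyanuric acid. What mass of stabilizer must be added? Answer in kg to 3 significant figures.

(a) Alkalinity to add: (106 − 74) = 32 mg/L as CaCO₃ × 283,000 L = 9056 g as CaCO₃.
(a) Equivalents: 9056 g ÷ 50 g/eq = 181.1 eq.
(a) NaHCO₃ supplies 1 eq per mole → 181.1 mol.
(a) Mass: 181.1 mol × 84 g/mol = 15,210 g.

(b) Volume: 643 m³ = 643,000 L.
(b) CYA to add: (21 − 10) = 11 mg/L × 643,000 L = 7073 g cyanuric acid.

(a) 15.2 kg; (b) 7.07 kg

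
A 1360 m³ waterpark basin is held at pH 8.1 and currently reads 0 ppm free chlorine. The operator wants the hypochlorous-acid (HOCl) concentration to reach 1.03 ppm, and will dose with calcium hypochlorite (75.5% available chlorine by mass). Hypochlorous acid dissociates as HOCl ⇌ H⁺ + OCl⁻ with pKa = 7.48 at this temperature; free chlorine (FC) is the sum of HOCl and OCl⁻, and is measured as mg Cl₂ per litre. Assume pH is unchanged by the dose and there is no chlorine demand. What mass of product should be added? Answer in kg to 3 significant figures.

9.59 kg

Volume: 1360 m³ = 1,360,000 L.
[OCl⁻]/[HOCl] = 10^(pH − pKa) = 10^(8.1 − 7.48) = 4.169; fraction as HOCl = 1/(1 + 4.169) = 0.1935.
Free chlorine required for 1.03 ppm HOCl: 1.03 / 0.1935 = 5.324 ppm.
FC to add: 5.324 − 0 = 5.324 mg/L as Cl₂.
Cl₂ equivalent: 5.324 mg/L × 1,360,000 L = 7240 g.
Product at 75.5% available Cl: 7240 / 0.755 = 9590 g.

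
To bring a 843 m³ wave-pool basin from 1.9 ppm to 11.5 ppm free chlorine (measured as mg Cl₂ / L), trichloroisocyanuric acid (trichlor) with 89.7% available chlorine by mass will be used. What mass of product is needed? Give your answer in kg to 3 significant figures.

9.02 kg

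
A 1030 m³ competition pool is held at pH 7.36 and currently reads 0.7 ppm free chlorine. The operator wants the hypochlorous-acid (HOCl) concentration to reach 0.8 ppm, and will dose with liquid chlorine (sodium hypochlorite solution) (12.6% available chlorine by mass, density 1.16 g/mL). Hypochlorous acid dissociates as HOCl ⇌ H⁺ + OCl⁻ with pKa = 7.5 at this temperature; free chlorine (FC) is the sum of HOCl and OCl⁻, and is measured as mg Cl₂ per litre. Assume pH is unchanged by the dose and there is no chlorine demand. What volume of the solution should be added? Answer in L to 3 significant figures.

4.79 L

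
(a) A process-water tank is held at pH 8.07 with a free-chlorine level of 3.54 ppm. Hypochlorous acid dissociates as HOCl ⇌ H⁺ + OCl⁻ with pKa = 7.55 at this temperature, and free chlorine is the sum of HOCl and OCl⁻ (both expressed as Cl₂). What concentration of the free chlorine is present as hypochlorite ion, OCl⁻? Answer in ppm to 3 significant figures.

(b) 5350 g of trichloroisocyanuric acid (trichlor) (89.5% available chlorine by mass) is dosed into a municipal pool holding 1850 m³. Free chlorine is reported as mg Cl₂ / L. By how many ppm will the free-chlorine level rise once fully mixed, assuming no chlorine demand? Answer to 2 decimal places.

(a) [OCl⁻]/[HOCl] = 10^(pH − pKa) = 10^(8.07 − 7.55) = 10^0.52 = 3.311.
(a) Fraction as HOCl = 1 / (1 + 3.311) = 0.2319.
(a) OCl⁻ = (1 − 0.2319) × 3.54 ppm = 2.719 ppm.

(b) Volume: 1850 m³ = 1,850,000 L.
(b) Available chlorine delivered: 5350 g × 0.895 = 4788 g as Cl₂.
(b) Concentration rise: 4788 g / 1,850,000 L = 2.588 mg/L = 2.59 ppm.

(a) 2.72 ppm; (b) 2.59 ppm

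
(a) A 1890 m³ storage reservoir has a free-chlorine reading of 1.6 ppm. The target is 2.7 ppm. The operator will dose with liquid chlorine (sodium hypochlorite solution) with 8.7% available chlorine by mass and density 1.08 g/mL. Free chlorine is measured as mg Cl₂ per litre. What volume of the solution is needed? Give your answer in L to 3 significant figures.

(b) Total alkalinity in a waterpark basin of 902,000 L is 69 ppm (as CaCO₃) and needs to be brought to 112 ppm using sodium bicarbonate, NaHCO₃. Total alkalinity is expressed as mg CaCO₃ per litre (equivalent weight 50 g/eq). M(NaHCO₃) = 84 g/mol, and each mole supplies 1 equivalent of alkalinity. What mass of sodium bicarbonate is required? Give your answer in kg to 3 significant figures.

(a) 22.1 L; (b) 65.2 kg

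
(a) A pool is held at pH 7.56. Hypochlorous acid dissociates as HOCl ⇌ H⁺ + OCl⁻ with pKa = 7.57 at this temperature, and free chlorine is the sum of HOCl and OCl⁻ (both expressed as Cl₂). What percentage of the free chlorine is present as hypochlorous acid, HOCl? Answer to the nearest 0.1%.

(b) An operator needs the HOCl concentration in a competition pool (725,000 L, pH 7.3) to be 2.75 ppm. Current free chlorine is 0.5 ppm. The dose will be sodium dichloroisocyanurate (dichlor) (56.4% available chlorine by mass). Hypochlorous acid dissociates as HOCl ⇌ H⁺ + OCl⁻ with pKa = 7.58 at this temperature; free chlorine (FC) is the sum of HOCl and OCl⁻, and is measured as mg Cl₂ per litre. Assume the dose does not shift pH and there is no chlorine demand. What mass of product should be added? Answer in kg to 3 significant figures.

(a) 50.6%; (b) 4.75 kg

(a) [OCl⁻]/[HOCl] = 10^(pH − pKa) = 10^(7.56 − 7.57) = 10^-0.01 = 0.9772.
(a) Fraction as HOCl = 1 / (1 + 0.9772) = 0.5058.

(b) [OCl⁻]/[HOCl] = 10^(pH − pKa) = 10^(7.3 − 7.58) = 0.5248; fraction as HOCl = 1/(1 + 0.5248) = 0.6558.
(b) Free chlorine required for 2.75 ppm HOCl: 2.75 / 0.6558 = 4.193 ppm.
(b) FC to add: 4.193 − 0.5 = 3.693 mg/L as Cl₂.
(b) Cl₂ equivalent: 3.693 mg/L × 725,000 L = 2678 g.
(b) Product at 56.4% available Cl: 2678 / 0.564 = 4747 g.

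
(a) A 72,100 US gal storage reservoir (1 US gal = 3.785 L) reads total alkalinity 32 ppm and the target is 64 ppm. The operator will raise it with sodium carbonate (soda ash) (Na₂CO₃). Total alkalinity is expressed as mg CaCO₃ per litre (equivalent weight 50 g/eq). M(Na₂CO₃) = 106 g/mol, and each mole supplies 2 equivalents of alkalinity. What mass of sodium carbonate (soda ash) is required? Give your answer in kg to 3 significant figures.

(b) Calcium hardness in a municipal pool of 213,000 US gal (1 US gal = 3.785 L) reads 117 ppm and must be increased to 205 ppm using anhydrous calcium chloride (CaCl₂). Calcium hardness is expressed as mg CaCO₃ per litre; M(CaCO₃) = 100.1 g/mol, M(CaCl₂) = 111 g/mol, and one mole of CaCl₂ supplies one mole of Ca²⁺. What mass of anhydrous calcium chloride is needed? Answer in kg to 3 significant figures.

(a) 9.26 kg; (b) 78.7 kg

(a) Volume: 72,100 US gal × 3.785 L/gal = 272,898 L.
(a) Alkalinity to add: (64 − 32) = 32 mg/L as CaCO₃ × 272,898 L = 8733 g as CaCO₃.
(a) Equivalents: 8733 g ÷ 50 g/eq = 174.7 eq.
(a) Each mole of Na₂CO₃ supplies 2 eq, so 174.7 / 2 = 87.33 mol.
(a) Mass: 87.33 mol × 106 g/mol = 9257 g.

(b) Volume: 213,000 US gal × 3.785 L/gal = 806,205 L.
(b) Hardness to add: (205 − 117) = 88 mg/L as CaCO₃ × 806,205 L = 70,950 g as CaCO₃.
(b) Moles of Ca²⁺ (1 mol Ca²⁺ ≡ 1 mol CaCO₃): 70,950 / 100.1 g/mol = 708.8 mol.
(b) Mass of CaCl₂: 708.8 × 111 = 78,670 g.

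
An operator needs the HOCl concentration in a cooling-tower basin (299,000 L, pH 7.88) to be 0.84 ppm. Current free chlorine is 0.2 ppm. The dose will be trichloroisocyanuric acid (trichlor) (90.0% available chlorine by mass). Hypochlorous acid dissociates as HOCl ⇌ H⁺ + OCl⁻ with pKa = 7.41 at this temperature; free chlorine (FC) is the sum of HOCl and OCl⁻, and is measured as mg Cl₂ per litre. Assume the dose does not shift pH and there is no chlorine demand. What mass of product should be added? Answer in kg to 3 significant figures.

1.04 kg

[OCl⁻]/[HOCl] = 10^(pH − pKa) = 10^(7.88 − 7.41) = 2.951; fraction as HOCl = 1/(1 + 2.951) = 0.2531.
Free chlorine required for 0.84 ppm HOCl: 0.84 / 0.2531 = 3.319 ppm.
FC to add: 3.319 − 0.2 = 3.119 mg/L as Cl₂.
Cl₂ equivalent: 3.119 mg/L × 299,000 L = 932.6 g.
Product at 90.0% available Cl: 932.6 / 0.9 = 1036 g.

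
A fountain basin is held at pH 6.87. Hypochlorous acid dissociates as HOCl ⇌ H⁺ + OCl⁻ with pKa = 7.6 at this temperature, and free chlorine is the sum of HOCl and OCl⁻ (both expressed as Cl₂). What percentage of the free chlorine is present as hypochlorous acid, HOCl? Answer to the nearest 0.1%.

84.3%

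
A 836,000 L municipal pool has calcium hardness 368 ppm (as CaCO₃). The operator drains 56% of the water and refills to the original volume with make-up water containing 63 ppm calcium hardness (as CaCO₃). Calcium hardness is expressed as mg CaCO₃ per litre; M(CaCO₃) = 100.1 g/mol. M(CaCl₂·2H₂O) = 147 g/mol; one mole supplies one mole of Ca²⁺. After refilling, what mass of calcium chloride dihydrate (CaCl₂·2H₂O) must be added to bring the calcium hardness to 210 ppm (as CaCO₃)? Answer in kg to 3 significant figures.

15.7 kg

After draining 56% and refilling: 368 × 0.44 + 63 × 0.56 = 197.2 ppm.
Deficit to target: 210 − 197.2 = 12.8 mg/L.
As CaCO₃: 12.8 mg/L × 836,000 L = 10,700 g; ÷ 100.1 = 106.9 mol Ca²⁺.
Mass: 106.9 × 147 = 15,710 g.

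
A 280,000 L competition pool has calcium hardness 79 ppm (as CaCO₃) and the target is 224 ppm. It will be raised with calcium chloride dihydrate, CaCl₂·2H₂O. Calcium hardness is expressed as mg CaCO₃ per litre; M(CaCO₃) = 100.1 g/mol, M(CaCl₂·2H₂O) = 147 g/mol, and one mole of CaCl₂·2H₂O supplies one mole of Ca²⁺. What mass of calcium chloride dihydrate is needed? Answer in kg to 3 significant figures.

59.6 kg

Hardness to add: (224 − 79) = 145 mg/L as CaCO₃ × 280,000 L = 40,600 g as CaCO₃.
Moles of Ca²⁺ (1 mol Ca²⁺ ≡ 1 mol CaCO₃): 40,600 / 100.1 g/mol = 405.6 mol.
Mass of CaCl₂·2H₂O: 405.6 × 147 = 59,620 g.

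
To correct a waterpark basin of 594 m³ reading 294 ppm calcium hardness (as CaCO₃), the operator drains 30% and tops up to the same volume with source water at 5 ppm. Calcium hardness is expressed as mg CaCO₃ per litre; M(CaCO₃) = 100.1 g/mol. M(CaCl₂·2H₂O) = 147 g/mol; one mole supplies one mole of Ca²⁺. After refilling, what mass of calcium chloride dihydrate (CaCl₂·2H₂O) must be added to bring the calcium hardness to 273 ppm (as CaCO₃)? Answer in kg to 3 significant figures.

57.3 kg

Volume: 594 m³ = 594,000 L.
After draining 30% and refilling: 294 × 0.70 + 5 × 0.30 = 207.3 ppm.
Deficit to target: 273 − 207.3 = 65.7 mg/L.
As CaCO₃: 65.7 mg/L × 594,000 L = 39,030 g; ÷ 100.1 = 389.9 mol Ca²⁺.
Mass: 389.9 × 147 = 57,310 g.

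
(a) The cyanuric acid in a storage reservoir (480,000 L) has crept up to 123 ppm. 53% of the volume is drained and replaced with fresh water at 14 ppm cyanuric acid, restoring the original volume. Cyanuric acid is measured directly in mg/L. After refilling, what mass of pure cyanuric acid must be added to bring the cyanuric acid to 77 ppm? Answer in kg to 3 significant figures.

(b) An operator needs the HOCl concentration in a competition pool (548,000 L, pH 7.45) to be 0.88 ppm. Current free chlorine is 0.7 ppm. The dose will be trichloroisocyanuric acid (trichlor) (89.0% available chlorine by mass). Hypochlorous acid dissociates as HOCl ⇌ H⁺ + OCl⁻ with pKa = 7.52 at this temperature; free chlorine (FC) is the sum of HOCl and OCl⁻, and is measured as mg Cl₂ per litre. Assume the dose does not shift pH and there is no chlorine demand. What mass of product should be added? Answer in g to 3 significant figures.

(a) After draining 53% and refilling: 123 × 0.47 + 14 × 0.53 = 65.23 ppm.
(a) Deficit to target: 77 − 65.23 = 11.77 mg/L.
(a) Mass: 11.77 mg/L × 480,000 L = 5650 g cyanuric acid.

(b) [OCl⁻]/[HOCl] = 10^(pH − pKa) = 10^(7.45 − 7.52) = 0.8511; fraction as HOCl = 1/(1 + 0.8511) = 0.5402.
(b) Free chlorine required for 0.88 ppm HOCl: 0.88 / 0.5402 = 1.629 ppm.
(b) FC to add: 1.629 − 0.7 = 0.929 mg/L as Cl₂.
(b) Cl₂ equivalent: 0.929 mg/L × 548,000 L = 509.1 g.
(b) Product at 89.0% available Cl: 509.1 / 0.89 = 572 g.

(a) 5.65 kg; (b) 572 g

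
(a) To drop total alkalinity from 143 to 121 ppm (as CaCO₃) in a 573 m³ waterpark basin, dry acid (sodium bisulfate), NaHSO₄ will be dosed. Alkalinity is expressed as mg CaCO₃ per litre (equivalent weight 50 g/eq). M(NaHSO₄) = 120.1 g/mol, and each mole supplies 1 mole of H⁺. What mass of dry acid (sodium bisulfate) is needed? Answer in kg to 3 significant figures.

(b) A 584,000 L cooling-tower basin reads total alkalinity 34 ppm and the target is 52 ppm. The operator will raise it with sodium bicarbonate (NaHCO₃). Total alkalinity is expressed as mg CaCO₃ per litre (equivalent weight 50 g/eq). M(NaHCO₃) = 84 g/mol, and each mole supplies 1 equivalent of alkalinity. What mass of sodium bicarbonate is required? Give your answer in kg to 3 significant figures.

(a) Volume: 573 m³ = 573,000 L.
(a) Alkalinity to neutralize: (143 − 121) = 22 mg/L as CaCO₃ × 573,000 L = 12,610 g as CaCO₃.
(a) Equivalents of H⁺ required: 12,610 ÷ 50 g/eq = 252.1 eq = 252.1 mol NaHSO₄.
(a) Mass of NaHSO₄: 252.1 × 120.1 = 30,280 g.

(b) Alkalinity to add: (52 − 34) = 18 mg/L as CaCO₃ × 584,000 L = 10,510 g as CaCO₃.
(b) Equivalents: 10,510 g ÷ 50 g/eq = 210.2 eq.
(b) NaHCO₃ supplies 1 eq per mole → 210.2 mol.
(b) Mass: 210.2 mol × 84 g/mol = 17,660 g.

(a) 30.3 kg; (b) 17.7 kg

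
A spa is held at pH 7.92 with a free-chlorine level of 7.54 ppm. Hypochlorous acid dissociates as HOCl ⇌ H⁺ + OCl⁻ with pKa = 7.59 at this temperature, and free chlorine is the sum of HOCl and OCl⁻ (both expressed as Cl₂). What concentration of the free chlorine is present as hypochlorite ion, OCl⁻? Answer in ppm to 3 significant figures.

5.14 ppm

[OCl⁻]/[HOCl] = 10^(pH − pKa) = 10^(7.92 − 7.59) = 10^0.33 = 2.138.
Fraction as HOCl = 1 / (1 + 2.138) = 0.3187.
OCl⁻ = (1 − 0.3187) × 7.54 ppm = 5.137 ppm.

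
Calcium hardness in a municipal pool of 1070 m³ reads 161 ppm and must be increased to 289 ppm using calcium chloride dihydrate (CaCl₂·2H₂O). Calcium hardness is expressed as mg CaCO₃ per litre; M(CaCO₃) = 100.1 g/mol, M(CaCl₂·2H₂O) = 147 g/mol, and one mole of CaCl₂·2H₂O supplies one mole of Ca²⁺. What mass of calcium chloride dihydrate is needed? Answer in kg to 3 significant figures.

Volume: 1070 m³ = 1,070,000 L.
Hardness to add: (289 − 161) = 128 mg/L as CaCO₃ × 1,070,000 L = 137,000 g as CaCO₃.
Moles of Ca²⁺ (1 mol Ca²⁺ ≡ 1 mol CaCO₃): 137,000 / 100.1 g/mol = 1368 mol.
Mass of CaCl₂·2H₂O: 1368 × 147 = 201,100 g.

201 kg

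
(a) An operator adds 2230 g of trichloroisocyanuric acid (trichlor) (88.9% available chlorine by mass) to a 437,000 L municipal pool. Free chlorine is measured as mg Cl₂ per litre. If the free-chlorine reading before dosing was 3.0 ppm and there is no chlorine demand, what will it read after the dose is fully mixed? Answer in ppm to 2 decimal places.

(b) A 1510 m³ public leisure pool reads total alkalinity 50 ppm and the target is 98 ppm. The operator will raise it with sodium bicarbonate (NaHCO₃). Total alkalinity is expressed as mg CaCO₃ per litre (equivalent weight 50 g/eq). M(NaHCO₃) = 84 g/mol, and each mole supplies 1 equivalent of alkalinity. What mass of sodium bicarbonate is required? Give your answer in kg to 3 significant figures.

(a) 7.54 ppm; (b) 122 kg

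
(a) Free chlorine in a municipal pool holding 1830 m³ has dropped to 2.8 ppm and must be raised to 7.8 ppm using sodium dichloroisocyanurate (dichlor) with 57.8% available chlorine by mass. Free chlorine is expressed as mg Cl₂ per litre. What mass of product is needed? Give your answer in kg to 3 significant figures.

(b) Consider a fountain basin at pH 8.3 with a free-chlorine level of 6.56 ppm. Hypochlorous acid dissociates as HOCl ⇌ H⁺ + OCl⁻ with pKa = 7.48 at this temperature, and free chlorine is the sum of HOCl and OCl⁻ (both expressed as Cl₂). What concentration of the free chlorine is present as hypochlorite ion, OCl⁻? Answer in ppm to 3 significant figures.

(a) 15.8 kg; (b) 5.70 ppm

(a) Volume: 1830 m³ = 1,830,000 L.
(a) Chlorine deficit: 7.8 − 2.8 = 5 ppm = 5 mg/L as Cl₂.
(a) Cl₂ equivalent needed: 5 mg/L × 1,830,000 L = 9,150,000 mg = 9150 g.
(a) Product at 57.8% available chlorine: 9150 / 0.578 = 15,830 g.

(b) [OCl⁻]/[HOCl] = 10^(pH − pKa) = 10^(8.3 − 7.48) = 10^0.82 = 6.607.
(b) Fraction as HOCl = 1 / (1 + 6.607) = 0.1315.
(b) OCl⁻ = (1 − 0.1315) × 6.56 ppm = 5.698 ppm.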